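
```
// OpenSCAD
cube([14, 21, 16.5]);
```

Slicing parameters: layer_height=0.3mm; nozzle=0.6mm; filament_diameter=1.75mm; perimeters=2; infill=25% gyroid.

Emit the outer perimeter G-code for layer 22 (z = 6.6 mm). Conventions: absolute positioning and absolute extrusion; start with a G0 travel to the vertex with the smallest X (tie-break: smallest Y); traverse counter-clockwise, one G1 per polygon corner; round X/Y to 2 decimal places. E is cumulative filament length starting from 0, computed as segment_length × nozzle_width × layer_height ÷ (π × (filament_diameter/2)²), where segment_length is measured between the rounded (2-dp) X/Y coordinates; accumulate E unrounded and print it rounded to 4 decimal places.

At z = 6.6 mm: the 14×21 cube contributes its full rectangle. The outline is a single polygon with 4 vertices. Extrusion per mm of travel: 0.6 × 0.3 / (π × 0.875²) = 0.074835. Accumulating E over each segment gives final E = 5.2385.

G0 X0.00 Y0.00 Z6.60
G1 X14.00 Y0.00 E1.0477
G1 X14.00 Y21.00 E2.6192
G1 X0.00 Y21.00 E3.6669
G1 X0.00 Y0.00 E5.2385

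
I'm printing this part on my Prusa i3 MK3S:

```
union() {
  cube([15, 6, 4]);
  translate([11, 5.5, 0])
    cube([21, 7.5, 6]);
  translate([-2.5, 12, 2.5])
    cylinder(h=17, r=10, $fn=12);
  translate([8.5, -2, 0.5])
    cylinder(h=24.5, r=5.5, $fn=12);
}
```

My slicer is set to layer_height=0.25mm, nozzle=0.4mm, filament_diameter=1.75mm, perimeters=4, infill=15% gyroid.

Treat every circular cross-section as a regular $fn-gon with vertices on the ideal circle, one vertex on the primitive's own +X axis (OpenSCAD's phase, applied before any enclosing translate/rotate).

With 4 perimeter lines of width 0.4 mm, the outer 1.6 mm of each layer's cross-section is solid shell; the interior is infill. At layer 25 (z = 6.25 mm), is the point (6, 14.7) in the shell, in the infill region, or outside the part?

At z = 6.25 mm: the cube is absent (z outside [0, 4]); the cube at (11, 5.5) is absent (z outside [0, 6]); the r=10 cylinder at (-2.5, 12) gives a regular 12-gon of circumradius 10 (constant along its height); the cylinder at (8.5, -2): section is a regular 12-gon, circumradius r=5.5; Combining (union): the 2 present regions are separate (no shared area or edge), so areas and boundary lengths simply add and each stays a separate island — 2 connected regions. Overall, the cross-section has 2 separate islands. The nearest boundary edge runs (6.16, 17.00)→(7.50, 12.00); distance from the point to it = 0.75 mm. (Shell/infill is judged within the island containing the point — the largest one.) The point is inside the cross-section, 0.75 mm from the nearest boundary — within the 1.6 mm shell band (4 × 0.4).

shell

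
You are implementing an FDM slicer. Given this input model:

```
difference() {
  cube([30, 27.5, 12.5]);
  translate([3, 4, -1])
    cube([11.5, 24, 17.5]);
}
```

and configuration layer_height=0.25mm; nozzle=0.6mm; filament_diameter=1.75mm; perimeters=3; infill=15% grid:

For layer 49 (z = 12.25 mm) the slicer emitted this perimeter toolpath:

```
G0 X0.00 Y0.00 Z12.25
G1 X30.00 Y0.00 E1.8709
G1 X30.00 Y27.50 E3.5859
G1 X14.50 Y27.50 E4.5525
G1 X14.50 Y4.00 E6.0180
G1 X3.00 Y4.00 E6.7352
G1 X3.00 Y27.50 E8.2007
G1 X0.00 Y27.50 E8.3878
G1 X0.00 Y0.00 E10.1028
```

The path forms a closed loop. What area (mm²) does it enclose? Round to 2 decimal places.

Apply the shoelace formula to the sequence of (X, Y) vertices; enclosed area = 554.75 mm².

554.75 mm²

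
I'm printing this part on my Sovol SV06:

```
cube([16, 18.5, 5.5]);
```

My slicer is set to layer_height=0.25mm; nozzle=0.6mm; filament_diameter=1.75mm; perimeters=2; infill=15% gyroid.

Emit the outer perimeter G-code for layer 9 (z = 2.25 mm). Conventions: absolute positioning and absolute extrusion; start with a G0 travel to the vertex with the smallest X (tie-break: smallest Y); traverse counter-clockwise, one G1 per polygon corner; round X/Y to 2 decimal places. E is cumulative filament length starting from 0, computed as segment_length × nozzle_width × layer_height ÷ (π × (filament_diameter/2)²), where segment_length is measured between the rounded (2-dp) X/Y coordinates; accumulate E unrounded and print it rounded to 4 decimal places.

At z = 2.25 mm: the 16×18.5 cube contributes its full rectangle. The outline is a single polygon with 4 vertices. Extrusion per mm of travel: 0.6 × 0.25 / (π × 0.875²) = 0.062363. Accumulating E over each segment gives final E = 4.3030.

G0 X0.00 Y0.00 Z2.25
G1 X16.00 Y0.00 E0.9978
G1 X16.00 Y18.50 E2.1515
G1 X0.00 Y18.50 E3.1493
G1 X0.00 Y0.00 E4.3030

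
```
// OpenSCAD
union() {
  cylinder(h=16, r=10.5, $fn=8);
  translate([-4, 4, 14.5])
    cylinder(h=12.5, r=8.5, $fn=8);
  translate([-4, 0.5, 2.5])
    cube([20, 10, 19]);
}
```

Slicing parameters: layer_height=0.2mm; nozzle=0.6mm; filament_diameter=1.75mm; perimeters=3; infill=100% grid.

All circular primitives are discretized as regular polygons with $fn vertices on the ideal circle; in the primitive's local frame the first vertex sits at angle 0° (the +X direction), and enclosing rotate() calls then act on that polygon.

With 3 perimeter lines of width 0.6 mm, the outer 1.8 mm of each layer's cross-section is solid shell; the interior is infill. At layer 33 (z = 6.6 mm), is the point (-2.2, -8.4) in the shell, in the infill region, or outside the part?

At z = 6.6 mm: the r=10.5 cylinder contributes a regular 8-gon of circumradius 10.5; the cylinder at (-4, 4) is absent (z outside [14.5, 27]); the cube at (-4, 0.5) is present — its section is the full 20×10 rectangle; Merging all regions: the regions partially overlap (shared area 109.45 mm²), so overlapping operands fuse into one piece — 1 connected region. Overall, the cross-section is a single solid region. The nearest boundary edge runs (-0.00, -10.50)→(-7.42, -7.42); distance from the point to it = 1.10 mm. The point is inside the cross-section, 1.10 mm from the nearest boundary — within the 1.8 mm shell band (3 × 0.6).

shell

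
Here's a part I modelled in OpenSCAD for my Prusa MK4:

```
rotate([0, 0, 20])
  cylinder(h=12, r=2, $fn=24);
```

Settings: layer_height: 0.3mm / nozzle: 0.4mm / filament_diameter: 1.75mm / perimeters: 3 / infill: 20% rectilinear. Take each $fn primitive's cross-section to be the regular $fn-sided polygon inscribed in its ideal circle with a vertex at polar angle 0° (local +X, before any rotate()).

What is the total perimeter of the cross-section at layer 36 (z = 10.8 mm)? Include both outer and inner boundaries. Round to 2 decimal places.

12.53 mm

At z = 10.8 mm: the cylinder: section is a regular 24-gon, circumradius r=2 (perimeter = 2·24·2.000·sin(180°/24) = 12.53 mm); (rotated 20° about Z; rotation is an isometry so areas/perimeters/island counts are preserved). Overall, the cross-section is a single solid region. Total boundary length (outer) = 12.53 mm.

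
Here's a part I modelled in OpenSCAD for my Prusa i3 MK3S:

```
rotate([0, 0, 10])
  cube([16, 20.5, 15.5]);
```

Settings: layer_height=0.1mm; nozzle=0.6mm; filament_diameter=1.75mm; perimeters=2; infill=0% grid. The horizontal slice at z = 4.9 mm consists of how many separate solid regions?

1

At z = 4.9 mm: the cube (footprint 16×20.5) is included at this height; (whole slice rotated 10° about Z — lengths, areas and connectivity unchanged). The result has 1 disconnected region.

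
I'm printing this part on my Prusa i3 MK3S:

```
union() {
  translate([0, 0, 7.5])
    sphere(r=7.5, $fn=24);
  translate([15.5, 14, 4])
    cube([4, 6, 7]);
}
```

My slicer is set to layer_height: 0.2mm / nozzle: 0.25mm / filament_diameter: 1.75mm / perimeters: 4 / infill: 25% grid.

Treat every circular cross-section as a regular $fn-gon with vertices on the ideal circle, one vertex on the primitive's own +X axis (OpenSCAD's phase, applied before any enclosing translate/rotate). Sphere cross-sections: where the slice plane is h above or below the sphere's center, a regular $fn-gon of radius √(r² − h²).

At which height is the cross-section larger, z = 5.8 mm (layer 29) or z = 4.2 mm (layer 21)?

layer 29 (z = 5.8 mm)

Layer 29 (z = 5.8): the sphere: section is a regular 24-gon, circumradius = √(r²−h²) = √(7.5²−1.7²) = 7.305 (area = (24/2)·7.305²·sin(360°/24) = 165.73 mm²); the cube at (15.5, 14) (footprint 4×6) is included at this height (area 24.00 mm²); Merging all regions: the 2 present regions are separate (no shared area or edge), so areas and boundary lengths simply add and each stays a separate island — area = 189.73 mm². So its area = 189.73 mm². Layer 21 (z = 4.2): the r=7.5 sphere contributes a regular 24-gon of circumradius √(7.5²−3.3²) = 6.735 (area = (24/2)·6.735²·sin(360°/24) = 140.88 mm²); the cube at (15.5, 14) (footprint 4×6) is included at this height (area 24.00 mm²); Merging all regions: the 2 present regions are separate (no shared area or edge), so areas and boundary lengths simply add and each stays a separate island — area = 164.88 mm². So its area = 164.88 mm². Layer 29 is larger (189.73 vs 164.88 mm²).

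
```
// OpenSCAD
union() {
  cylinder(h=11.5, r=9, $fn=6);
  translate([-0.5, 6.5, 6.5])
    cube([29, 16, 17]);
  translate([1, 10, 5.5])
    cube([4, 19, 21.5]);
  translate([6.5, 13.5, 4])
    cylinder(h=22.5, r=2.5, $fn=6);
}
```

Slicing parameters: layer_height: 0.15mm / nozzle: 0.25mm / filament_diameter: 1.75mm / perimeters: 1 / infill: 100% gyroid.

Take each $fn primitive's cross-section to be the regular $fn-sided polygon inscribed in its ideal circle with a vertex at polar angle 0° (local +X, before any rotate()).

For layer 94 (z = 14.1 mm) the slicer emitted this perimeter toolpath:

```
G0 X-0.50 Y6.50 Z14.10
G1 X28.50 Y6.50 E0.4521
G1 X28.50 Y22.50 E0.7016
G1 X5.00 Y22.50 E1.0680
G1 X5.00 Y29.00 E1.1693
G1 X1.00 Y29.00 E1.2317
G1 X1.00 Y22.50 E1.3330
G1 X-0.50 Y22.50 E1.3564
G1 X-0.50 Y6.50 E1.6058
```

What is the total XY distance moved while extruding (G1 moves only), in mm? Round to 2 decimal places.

Sum the Euclidean lengths of each G1 segment: total = 103.00 mm.

103.00 mm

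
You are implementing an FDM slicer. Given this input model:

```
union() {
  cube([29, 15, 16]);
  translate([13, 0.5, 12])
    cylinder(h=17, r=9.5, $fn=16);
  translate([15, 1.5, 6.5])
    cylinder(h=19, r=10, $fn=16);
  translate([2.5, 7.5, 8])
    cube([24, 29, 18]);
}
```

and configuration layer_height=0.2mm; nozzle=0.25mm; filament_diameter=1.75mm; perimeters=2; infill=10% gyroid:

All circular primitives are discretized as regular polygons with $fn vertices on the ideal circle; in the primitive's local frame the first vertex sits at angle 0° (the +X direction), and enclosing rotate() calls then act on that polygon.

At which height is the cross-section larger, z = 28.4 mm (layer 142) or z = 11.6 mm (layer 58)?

Layer 142 (z = 28.4): the cube is absent (z outside [0, 16]); the r=9.5 cylinder at (13, 0.5) contributes a regular 16-gon of circumradius 9.5 (area = (16/2)·9.500²·sin(360°/16) = 276.30 mm²); the cylinder at (15, 1.5) is not intersected at this z (z outside [6.5, 25.5]); the cube at (2.5, 7.5) is not intersected at this z (z outside [8, 26]); Taking the union: only the r=9.5 cylinder at (13, 0.5) is present, so the union is just that shape — area = 276.30 mm². So its area = 276.30 mm². Layer 58 (z = 11.6): the 29×15 cube contributes its full rectangle (area 435.00 mm²); the cylinder at (13, 0.5) is not intersected at this z (z outside [12, 29]); the r=10 cylinder at (15, 1.5) contributes a regular 16-gon of circumradius 10 (area = (16/2)·10.000²·sin(360°/16) = 306.15 mm²); the 24×29 cube at (2.5, 7.5) contributes its full rectangle (area 696.00 mm²); Merging all regions: the regions partially overlap — summed areas 1437.15 mm² minus the doubly-counted overlap 362.63 mm² gives 1074.52 mm² — area = 1074.52 mm². So its area = 1074.52 mm². Layer 58 is larger (1074.52 vs 276.30 mm²).

layer 58 (z = 11.6 mm)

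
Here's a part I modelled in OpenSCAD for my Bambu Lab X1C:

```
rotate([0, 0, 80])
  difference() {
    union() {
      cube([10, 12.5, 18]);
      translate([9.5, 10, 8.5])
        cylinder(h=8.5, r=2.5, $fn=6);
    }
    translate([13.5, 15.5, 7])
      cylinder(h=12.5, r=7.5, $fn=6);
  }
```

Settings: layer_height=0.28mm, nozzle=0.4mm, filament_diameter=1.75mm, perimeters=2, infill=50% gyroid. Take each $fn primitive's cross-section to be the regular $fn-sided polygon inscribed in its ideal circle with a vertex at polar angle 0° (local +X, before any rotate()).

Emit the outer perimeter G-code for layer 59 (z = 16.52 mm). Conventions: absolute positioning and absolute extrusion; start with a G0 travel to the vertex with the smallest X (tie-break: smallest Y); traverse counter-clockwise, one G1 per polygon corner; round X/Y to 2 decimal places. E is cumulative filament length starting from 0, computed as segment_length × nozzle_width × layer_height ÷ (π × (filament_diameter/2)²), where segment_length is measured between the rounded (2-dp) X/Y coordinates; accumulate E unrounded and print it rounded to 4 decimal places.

G0 X-12.31 Y2.17 Z16.52
G1 X0.00 Y0.00 E0.5820
G1 X1.74 Y9.85 E1.0478
G1 X-5.98 Y11.21 E1.4128
G1 X-5.85 Y11.95 E1.4478
G1 X-6.88 Y12.82 E1.5106
G1 X-7.17 Y11.17 E1.5886
G1 X-10.97 Y9.79 E1.7768
G1 X-12.31 Y2.17 E2.1371

At z = 16.52 mm: the 10×12.5 cube contributes its full rectangle; the r=2.5 cylinder at (9.5, 10) gives a regular 6-gon of circumradius 2.5 (constant along its height); Combining (union): the regions partially overlap (shared area 10.28 mm²), so overlapping operands fuse into one piece — 1 connected region; the r=7.5 cylinder at (13.5, 15.5) contributes a regular 6-gon of circumradius 7.5; Taking the first minus the rest: starting from the result so far, the r=7.5 cylinder at (13.5, 15.5) partially overlaps it — only the 9.08 mm² overlap (of its 146.14 mm²) is removed, clipping the outline — 1 connected region; (whole slice rotated 80° about Z — lengths, areas and connectivity unchanged). The outline is a single polygon with 8 vertices. Extrusion per mm of travel: 0.4 × 0.28 / (π × 0.875²) = 0.046564. Accumulating E over each segment gives final E = 2.1371.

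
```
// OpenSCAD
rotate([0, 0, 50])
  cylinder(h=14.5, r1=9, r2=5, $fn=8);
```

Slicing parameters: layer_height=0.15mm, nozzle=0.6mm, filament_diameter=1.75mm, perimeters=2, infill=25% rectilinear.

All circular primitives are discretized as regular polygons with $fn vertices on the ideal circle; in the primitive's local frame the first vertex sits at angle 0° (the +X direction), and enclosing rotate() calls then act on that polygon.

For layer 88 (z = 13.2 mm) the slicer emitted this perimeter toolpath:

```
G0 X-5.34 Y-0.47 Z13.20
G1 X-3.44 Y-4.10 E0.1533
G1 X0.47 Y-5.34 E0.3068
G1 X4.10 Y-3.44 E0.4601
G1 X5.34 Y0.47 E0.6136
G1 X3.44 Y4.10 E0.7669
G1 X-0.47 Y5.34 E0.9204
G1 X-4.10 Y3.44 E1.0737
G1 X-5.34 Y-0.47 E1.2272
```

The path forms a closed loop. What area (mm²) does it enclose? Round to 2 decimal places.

Apply the shoelace formula to the sequence of (X, Y) vertices; enclosed area = 81.15 mm².

81.15 mm²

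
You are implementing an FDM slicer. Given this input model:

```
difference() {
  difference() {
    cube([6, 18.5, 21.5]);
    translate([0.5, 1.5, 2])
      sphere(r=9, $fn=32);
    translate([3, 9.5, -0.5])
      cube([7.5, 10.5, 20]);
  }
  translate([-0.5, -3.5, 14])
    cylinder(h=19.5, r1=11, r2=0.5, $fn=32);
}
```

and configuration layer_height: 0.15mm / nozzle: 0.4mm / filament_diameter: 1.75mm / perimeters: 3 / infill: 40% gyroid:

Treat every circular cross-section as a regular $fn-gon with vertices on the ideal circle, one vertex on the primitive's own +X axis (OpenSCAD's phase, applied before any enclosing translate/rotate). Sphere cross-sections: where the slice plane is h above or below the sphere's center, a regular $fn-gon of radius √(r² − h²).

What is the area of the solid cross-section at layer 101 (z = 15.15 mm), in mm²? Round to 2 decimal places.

At z = 15.15 mm: the cube (footprint 6×18.5) is included at this height (area 111.00 mm²); the sphere at (0.5, 1.5) does not reach this height (|z−center|=13.150 > r=9); the cube at (3, 9.5) is present — its section is the full 7.5×10.5 rectangle (area 78.75 mm²); Taking the first minus the rest: starting from the 6×18.5 cube (111.00 mm²), the 7.5×10.5 cube at (3, 9.5) partially overlaps it — only the 27.00 mm² overlap (of its 78.75 mm²) is removed, clipping the outline — area = 84.00 mm²; the cone at (-0.5, -3.5) (r1=11→r2=0.5) has section circumradius 10.381 here — a regular 32-gon (area = (32/2)·10.381²·sin(360°/32) = 336.37 mm²); After the difference (first − rest): starting from the result so far (84.00 mm²), the cone at (-0.5, -3.5) partially overlaps it — only the 36.35 mm² overlap (of its 336.37 mm²) is removed, clipping the outline — area = 47.65 mm². Overall, the cross-section is a single solid region. Net area = 47.65 mm².

47.65 mm²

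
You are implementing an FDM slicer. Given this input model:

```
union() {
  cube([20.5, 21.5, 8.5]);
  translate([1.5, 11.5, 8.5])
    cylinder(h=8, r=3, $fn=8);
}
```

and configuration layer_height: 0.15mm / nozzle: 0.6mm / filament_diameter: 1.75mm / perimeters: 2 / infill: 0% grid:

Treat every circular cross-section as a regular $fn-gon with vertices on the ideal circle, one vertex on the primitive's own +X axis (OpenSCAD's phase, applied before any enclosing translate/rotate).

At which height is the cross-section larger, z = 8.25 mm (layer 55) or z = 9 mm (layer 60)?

Layer 55 (z = 8.25): the cube is present — its section is the full 20.5×21.5 rectangle (area 440.75 mm²); the cylinder at (1.5, 11.5) is absent (z outside [8.5, 16.5]); Merging all regions: only the 20.5×21.5 cube is present, so the union is just that shape — area = 440.75 mm². So its area = 440.75 mm². Layer 60 (z = 9): the cube is not intersected at this z (z outside [0, 8.5]); the r=3 cylinder at (1.5, 11.5) contributes a regular 8-gon of circumradius 3 (area = (8/2)·3.000²·sin(360°/8) = 25.46 mm²); Merging all regions: only the r=3 cylinder at (1.5, 11.5) is present, so the union is just that shape — area = 25.46 mm². So its area = 25.46 mm². Layer 55 is larger (440.75 vs 25.46 mm²).

layer 55 (z = 8.25 mm)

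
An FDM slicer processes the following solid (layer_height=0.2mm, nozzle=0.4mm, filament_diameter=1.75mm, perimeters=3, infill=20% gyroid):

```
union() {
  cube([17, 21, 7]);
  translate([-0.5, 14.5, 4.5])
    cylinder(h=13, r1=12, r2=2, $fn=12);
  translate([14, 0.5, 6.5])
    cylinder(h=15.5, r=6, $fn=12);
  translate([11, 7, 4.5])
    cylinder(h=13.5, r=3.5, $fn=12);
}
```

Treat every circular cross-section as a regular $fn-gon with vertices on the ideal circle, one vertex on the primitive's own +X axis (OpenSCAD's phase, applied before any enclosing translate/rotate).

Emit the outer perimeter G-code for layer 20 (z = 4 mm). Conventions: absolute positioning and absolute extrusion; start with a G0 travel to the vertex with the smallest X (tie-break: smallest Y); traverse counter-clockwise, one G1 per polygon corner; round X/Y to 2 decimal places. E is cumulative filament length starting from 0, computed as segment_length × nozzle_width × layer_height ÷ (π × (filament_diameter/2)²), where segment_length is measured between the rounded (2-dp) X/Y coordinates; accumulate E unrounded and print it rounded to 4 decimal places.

At z = 4 mm: the cube is present — its section is the full 17×21 rectangle; the cone at (-0.5, 14.5) does not reach this height (z outside [4.5, 17.5]); the cylinder at (14, 0.5) is absent (z outside [6.5, 22]); the cylinder at (11, 7) is absent (z outside [4.5, 18]); Combining (union): only the 17×21 cube is present, so the union is just that shape — 1 connected region. The outline is a single polygon with 4 vertices. Extrusion per mm of travel: 0.4 × 0.2 / (π × 0.875²) = 0.033260. Accumulating E over each segment gives final E = 2.5278.

G0 X0.00 Y0.00 Z4.00
G1 X17.00 Y0.00 E0.5654
G1 X17.00 Y21.00 E1.2639
G1 X0.00 Y21.00 E1.8293
G1 X0.00 Y0.00 E2.5278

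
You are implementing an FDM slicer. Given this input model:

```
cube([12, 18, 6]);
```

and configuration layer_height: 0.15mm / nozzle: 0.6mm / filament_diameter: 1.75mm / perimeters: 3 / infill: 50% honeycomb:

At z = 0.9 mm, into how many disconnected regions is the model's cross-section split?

At z = 0.9 mm: the 12×18 cube contributes its full rectangle. The result has 1 disconnected region.

1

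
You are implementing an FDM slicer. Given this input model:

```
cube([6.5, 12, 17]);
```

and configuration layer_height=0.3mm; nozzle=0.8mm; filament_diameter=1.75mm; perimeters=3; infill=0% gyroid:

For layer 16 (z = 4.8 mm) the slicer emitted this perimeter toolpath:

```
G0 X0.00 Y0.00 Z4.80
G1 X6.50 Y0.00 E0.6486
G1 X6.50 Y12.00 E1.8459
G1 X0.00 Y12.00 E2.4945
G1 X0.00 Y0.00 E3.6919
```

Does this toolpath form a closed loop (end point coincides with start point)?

Start point (G0): (0.00, 0.00). End point (last G1): the path returns to the start — closed.

yes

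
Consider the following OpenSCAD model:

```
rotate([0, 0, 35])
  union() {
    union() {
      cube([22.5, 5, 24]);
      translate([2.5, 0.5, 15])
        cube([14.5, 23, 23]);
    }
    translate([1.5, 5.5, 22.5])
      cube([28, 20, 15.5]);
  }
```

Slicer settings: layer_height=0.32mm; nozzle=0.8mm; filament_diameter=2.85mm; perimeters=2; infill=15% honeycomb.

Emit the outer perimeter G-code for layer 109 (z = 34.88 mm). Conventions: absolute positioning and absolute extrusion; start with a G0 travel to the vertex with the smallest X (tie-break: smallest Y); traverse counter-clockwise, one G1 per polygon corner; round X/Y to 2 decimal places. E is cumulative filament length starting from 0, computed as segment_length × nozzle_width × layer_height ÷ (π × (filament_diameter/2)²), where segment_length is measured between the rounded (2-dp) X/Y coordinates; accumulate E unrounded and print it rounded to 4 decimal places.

At z = 34.88 mm: the cube does not reach this height (z outside [0, 24]); the cube at (2.5, 0.5) is present — its section is the full 14.5×23 rectangle; Taking the union: only the 14.5×23 cube at (2.5, 0.5) is present, so the union is just that shape — 1 connected region; the cube at (1.5, 5.5) is present — its section is the full 28×20 rectangle; Combining (union): the regions partially overlap (shared area 261.00 mm²), so overlapping operands fuse into one piece — 1 connected region; (rotated 35° about Z; rotation is an isometry so areas/perimeters/island counts are preserved). The outline is a single polygon with 8 vertices. Extrusion per mm of travel: 0.8 × 0.32 / (π × 1.425²) = 0.040129. Accumulating E over each segment gives final E = 4.2540.

G0 X-13.40 Y21.75 Z34.88
G1 X-1.93 Y5.37 E0.8024
G1 X-1.11 Y5.94 E0.8425
G1 X1.76 Y1.84 E1.0434
G1 X13.64 Y10.16 E1.6254
G1 X10.77 Y14.26 E1.8262
G1 X21.01 Y21.43 E2.3279
G1 X9.54 Y37.81 E3.1303
G1 X-13.40 Y21.75 E4.2540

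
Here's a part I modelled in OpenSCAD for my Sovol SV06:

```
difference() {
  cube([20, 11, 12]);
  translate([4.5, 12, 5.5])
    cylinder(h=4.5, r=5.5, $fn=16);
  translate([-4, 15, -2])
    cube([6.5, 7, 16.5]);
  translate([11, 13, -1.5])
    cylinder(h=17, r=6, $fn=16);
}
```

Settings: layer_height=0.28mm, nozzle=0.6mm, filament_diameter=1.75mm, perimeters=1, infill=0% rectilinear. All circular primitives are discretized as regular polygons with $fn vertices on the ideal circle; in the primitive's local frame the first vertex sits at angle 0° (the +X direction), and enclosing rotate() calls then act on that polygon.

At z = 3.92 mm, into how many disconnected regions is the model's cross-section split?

1

At z = 3.92 mm: the 20×11 cube contributes its full rectangle; the cylinder at (4.5, 12) is not intersected at this z (z outside [5.5, 10]); the cube at (-4, 15) (footprint 6.5×7) is included at this height; the r=6 cylinder at (11, 13) gives a regular 16-gon of circumradius 6 (constant along its height); Taking the first minus the rest: starting from the 20×11 cube, the 6.5×7 cube at (-4, 15) misses the remaining region (no effect); the r=6 cylinder at (11, 13) partially overlaps it — only the 31.90 mm² overlap (of its 110.21 mm²) is removed, clipping the outline — 1 connected region. The result has 1 disconnected region.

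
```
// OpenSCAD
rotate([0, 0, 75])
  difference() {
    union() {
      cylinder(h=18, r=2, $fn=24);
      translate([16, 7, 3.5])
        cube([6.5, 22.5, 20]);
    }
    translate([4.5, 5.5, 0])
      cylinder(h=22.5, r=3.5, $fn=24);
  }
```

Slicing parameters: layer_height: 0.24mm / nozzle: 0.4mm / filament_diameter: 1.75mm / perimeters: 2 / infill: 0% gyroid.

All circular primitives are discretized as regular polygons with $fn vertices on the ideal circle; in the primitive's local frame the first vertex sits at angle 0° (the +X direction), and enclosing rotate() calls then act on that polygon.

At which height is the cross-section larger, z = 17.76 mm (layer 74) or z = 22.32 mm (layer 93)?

layer 74 (z = 17.76 mm)

Layer 74 (z = 17.76): the r=2 cylinder gives a regular 24-gon of circumradius 2 (constant along its height) (area = (24/2)·2.000²·sin(360°/24) = 12.42 mm²); the cube at (16, 7) is present — its section is the full 6.5×22.5 rectangle (area 146.25 mm²); Merging all regions: the 2 present regions are separate (no shared area or edge), so areas and boundary lengths simply add and each stays a separate island — area = 158.67 mm²; the r=3.5 cylinder at (4.5, 5.5) contributes a regular 24-gon of circumradius 3.5 (area = (24/2)·3.500²·sin(360°/24) = 38.05 mm²); Taking the first minus the rest: starting from the result so far (158.67 mm²), the r=3.5 cylinder at (4.5, 5.5) misses the remaining region (no effect) — area = 158.67 mm²; (rotated 75° about Z; rotation is an isometry so areas/perimeters/island counts are preserved). So its area = 158.67 mm². Layer 93 (z = 22.32): the cylinder is not intersected at this z (z outside [0, 18]); the cube at (16, 7) (footprint 6.5×22.5) is included at this height (area 146.25 mm²); Taking the union: only the 6.5×22.5 cube at (16, 7) is present, so the union is just that shape — area = 146.25 mm²; the r=3.5 cylinder at (4.5, 5.5) contributes a regular 24-gon of circumradius 3.5 (area = (24/2)·3.500²·sin(360°/24) = 38.05 mm²); Subtracting the remaining from the first: starting from that combined region (146.25 mm²), the r=3.5 cylinder at (4.5, 5.5) misses the remaining region (no effect) — area = 146.25 mm²; (rotated 75° about Z; rotation is an isometry so areas/perimeters/island counts are preserved). So its area = 146.25 mm². Layer 74 is larger (158.67 vs 146.25 mm²).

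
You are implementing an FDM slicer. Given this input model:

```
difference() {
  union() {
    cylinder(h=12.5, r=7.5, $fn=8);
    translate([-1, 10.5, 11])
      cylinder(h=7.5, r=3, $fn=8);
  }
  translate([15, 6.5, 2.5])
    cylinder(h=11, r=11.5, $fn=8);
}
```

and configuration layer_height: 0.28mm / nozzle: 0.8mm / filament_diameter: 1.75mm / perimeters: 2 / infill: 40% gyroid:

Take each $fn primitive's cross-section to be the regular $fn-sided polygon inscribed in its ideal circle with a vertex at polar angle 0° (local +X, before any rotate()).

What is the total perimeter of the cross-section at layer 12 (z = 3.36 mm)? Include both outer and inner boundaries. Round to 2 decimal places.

44.92 mm

At z = 3.36 mm: the cylinder: section is a regular 8-gon, circumradius r=7.5 (perimeter = 2·8·7.500·sin(180°/8) = 45.92 mm); the cylinder at (-1, 10.5) is not intersected at this z (z outside [11, 18.5]); Combining (union): only the r=7.5 cylinder is present, so the union is just that shape — boundary = 45.92 mm; the r=11.5 cylinder at (15, 6.5) gives a regular 8-gon of circumradius 11.5 (constant along its height) (perimeter = 2·8·11.500·sin(180°/8) = 70.41 mm); Taking the first minus the rest: starting from the result so far, the r=11.5 cylinder at (15, 6.5) partially overlaps it — only the 8.39 mm² overlap (of its 374.06 mm²) is removed, clipping the outline — boundary = 44.92 mm. Overall, the cross-section is a single solid region. Total boundary length (outer) = 44.92 mm.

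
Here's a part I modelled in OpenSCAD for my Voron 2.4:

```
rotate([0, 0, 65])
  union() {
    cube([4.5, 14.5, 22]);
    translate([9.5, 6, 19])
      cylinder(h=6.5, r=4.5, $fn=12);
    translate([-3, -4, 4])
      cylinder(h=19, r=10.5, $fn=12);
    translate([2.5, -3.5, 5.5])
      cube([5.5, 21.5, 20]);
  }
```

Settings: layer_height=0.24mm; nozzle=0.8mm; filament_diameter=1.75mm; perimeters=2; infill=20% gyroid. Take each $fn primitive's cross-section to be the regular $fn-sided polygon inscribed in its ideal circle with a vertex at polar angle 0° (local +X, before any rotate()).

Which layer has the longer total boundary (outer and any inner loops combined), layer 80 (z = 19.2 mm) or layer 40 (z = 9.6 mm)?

Layer 80 (z = 19.2): the cube (footprint 4.5×14.5) is included at this height (perimeter 38.00 mm); the r=4.5 cylinder at (9.5, 6) gives a regular 12-gon of circumradius 4.5 (constant along its height) (perimeter = 2·12·4.500·sin(180°/12) = 27.95 mm); the r=10.5 cylinder at (-3, -4) gives a regular 12-gon of circumradius 10.5 (constant along its height) (perimeter = 2·12·10.500·sin(180°/12) = 65.22 mm); the cube at (2.5, -3.5) is present — its section is the full 5.5×21.5 rectangle (perimeter 54.00 mm); Merging all regions: the regions partially overlap (shared area 86.40 mm²), so the edge portions inside another operand are dropped and the merged outline is re-measured after clipping — boundary = 103.86 mm; (whole slice rotated 65° about Z — lengths, areas and connectivity unchanged). So its perimeter = 103.86 mm. Layer 40 (z = 9.6): the cube (footprint 4.5×14.5) is included at this height (perimeter 38.00 mm); the cylinder at (9.5, 6) is not intersected at this z (z outside [19, 25.5]); the r=10.5 cylinder at (-3, -4) gives a regular 12-gon of circumradius 10.5 (constant along its height) (perimeter = 2·12·10.500·sin(180°/12) = 65.22 mm); the cube at (2.5, -3.5) (footprint 5.5×21.5) is included at this height (perimeter 54.00 mm); Merging all regions: the regions partially overlap (shared area 68.93 mm²), so the edge portions inside another operand are dropped and the merged outline is re-measured after clipping — boundary = 94.98 mm; (whole slice rotated 65° about Z — lengths, areas and connectivity unchanged). So its perimeter = 94.98 mm. Layer 80 is larger (103.86 vs 94.98 mm).

layer 80 (z = 19.2 mm)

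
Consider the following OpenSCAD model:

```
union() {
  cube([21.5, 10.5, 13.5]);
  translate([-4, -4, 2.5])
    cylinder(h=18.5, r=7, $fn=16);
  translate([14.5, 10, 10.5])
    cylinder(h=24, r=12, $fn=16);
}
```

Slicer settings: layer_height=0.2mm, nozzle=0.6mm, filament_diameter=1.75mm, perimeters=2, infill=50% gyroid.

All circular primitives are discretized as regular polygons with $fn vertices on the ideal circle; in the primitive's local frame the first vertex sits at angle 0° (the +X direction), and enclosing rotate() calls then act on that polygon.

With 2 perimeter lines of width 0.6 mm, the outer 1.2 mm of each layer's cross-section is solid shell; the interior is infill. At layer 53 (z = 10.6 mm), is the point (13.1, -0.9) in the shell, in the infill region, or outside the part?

At z = 10.6 mm: the 21.5×10.5 cube contributes its full rectangle; the cylinder at (-4, -4): section is a regular 16-gon, circumradius r=7; the r=12 cylinder at (14.5, 10) contributes a regular 16-gon of circumradius 12; Merging all regions: the regions partially overlap (shared area 183.02 mm²), so overlapping operands fuse into one piece — 1 connected region. Overall, the cross-section is a single solid region. The nearest boundary edge runs (14.50, -2.00)→(9.91, -1.09); distance from the point to it = 0.81 mm. The point is inside the cross-section, 0.81 mm from the nearest boundary — within the 1.2 mm shell band (2 × 0.6).

shell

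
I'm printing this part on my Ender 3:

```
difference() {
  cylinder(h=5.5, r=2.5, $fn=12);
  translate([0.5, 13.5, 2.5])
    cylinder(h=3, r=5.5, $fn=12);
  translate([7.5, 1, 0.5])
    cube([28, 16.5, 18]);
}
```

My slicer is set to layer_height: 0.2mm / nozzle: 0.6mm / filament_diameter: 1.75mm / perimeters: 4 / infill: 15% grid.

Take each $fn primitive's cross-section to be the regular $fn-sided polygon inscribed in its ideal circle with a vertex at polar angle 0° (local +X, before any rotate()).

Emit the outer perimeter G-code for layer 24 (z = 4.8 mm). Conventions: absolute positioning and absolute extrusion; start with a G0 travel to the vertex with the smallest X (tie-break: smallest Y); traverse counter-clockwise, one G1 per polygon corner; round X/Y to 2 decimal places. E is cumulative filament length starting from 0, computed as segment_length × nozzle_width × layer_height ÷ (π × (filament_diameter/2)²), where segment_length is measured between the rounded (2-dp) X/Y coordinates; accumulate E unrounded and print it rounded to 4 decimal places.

G0 X-2.50 Y0.00 Z4.80
G1 X-2.17 Y-1.25 E0.0645
G1 X-1.25 Y-2.17 E0.1294
G1 X0.00 Y-2.50 E0.1939
G1 X1.25 Y-2.17 E0.2584
G1 X2.17 Y-1.25 E0.3233
G1 X2.50 Y0.00 E0.3878
G1 X2.17 Y1.25 E0.4523
G1 X1.25 Y2.17 E0.5172
G1 X0.00 Y2.50 E0.5817
G1 X-1.25 Y2.17 E0.6462
G1 X-2.17 Y1.25 E0.7111
G1 X-2.50 Y0.00 E0.7756

At z = 4.8 mm: the r=2.5 cylinder gives a regular 12-gon of circumradius 2.5 (constant along its height); the r=5.5 cylinder at (0.5, 13.5) contributes a regular 12-gon of circumradius 5.5; the 28×16.5 cube at (7.5, 1) contributes its full rectangle; Taking the first minus the rest: starting from the r=2.5 cylinder, the r=5.5 cylinder at (0.5, 13.5) misses the remaining region (no effect); the 28×16.5 cube at (7.5, 1) misses the remaining region (no effect) — 1 connected region. The outline is a single polygon with 12 vertices. Extrusion per mm of travel: 0.6 × 0.2 / (π × 0.875²) = 0.049890. Accumulating E over each segment gives final E = 0.7756.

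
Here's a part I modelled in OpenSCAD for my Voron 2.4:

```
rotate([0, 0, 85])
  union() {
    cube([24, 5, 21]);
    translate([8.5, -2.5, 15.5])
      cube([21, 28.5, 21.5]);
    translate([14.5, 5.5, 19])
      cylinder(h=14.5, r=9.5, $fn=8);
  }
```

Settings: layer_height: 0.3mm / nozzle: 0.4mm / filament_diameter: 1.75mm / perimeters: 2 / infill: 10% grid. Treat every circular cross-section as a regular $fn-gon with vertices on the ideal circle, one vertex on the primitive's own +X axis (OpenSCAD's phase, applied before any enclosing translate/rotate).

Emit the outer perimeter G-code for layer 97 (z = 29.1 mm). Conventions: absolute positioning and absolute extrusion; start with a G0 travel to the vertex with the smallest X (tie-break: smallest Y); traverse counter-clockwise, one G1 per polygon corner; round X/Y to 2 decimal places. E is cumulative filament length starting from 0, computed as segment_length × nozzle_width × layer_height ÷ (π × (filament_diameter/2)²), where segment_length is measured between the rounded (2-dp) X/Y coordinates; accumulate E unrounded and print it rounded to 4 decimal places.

At z = 29.1 mm: the cube is absent (z outside [0, 21]); the cube at (8.5, -2.5) is present — its section is the full 21×28.5 rectangle; the r=9.5 cylinder at (14.5, 5.5) gives a regular 8-gon of circumradius 9.5 (constant along its height); Combining (union): the regions partially overlap (shared area 221.29 mm²), so overlapping operands fuse into one piece — 1 connected region; (whole slice rotated 85° about Z — lengths, areas and connectivity unchanged). The outline is a single polygon with 12 vertices. Extrusion per mm of travel: 0.4 × 0.3 / (π × 0.875²) = 0.049890. Accumulating E over each segment gives final E = 5.0717.

G0 X-25.16 Y10.73 Z29.10
G1 X-11.73 Y9.56 E0.6726
G1 X-11.49 Y8.82 E0.7114
G1 X-5.04 Y5.46 E1.0742
G1 X1.89 Y7.65 E1.4368
G1 X2.25 Y8.34 E1.4756
G1 X3.23 Y8.25 E1.5247
G1 X3.44 Y10.62 E1.6434
G1 X5.25 Y14.10 E1.8391
G1 X4.07 Y17.83 E2.0343
G1 X5.06 Y29.17 E2.6022
G1 X-23.33 Y31.65 E4.0240
G1 X-25.16 Y10.73 E5.0717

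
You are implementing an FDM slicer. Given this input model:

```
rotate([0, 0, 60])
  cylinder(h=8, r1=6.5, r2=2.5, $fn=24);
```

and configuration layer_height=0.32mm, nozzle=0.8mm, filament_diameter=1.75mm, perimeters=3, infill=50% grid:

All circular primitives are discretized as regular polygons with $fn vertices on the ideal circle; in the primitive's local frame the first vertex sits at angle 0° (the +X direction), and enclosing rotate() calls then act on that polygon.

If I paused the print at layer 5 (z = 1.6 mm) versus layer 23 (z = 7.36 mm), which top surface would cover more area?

Layer 5 (z = 1.6): the cone contributes a regular 24-gon of circumradius 5.700 (interpolated between r1=6.5 and r2=2.5 at t=0.200) (area = (24/2)·5.700²·sin(360°/24) = 100.91 mm²); (rotated 60° about Z; rotation is an isometry so areas/perimeters/island counts are preserved). So its area = 100.91 mm². Layer 23 (z = 7.36): the cone: at t=0.920 of its height the radius interpolates to r₁+(r₂−r₁)t = 2.820, giving a regular 24-gon of that circumradius (area = (24/2)·2.820²·sin(360°/24) = 24.70 mm²); (whole slice rotated 60° about Z — lengths, areas and connectivity unchanged). So its area = 24.70 mm². Layer 5 is larger (100.91 vs 24.70 mm²).

layer 5 (z = 1.6 mm)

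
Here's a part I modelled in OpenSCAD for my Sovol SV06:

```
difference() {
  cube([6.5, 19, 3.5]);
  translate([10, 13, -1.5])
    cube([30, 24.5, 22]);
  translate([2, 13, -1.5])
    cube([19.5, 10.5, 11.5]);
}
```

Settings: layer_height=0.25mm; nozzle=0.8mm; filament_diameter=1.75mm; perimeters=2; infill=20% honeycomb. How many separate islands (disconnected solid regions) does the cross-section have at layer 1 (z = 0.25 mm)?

At z = 0.25 mm: the cube is present — its section is the full 6.5×19 rectangle; the cube at (10, 13) (footprint 30×24.5) is included at this height; the 19.5×10.5 cube at (2, 13) contributes its full rectangle; Taking the first minus the rest: starting from the 6.5×19 cube, the 30×24.5 cube at (10, 13) misses the remaining region (no effect); the 19.5×10.5 cube at (2, 13) partially overlaps it — only the 27.00 mm² overlap (of its 204.75 mm²) is removed, clipping the outline — 1 connected region. Overall, the cross-section is a single solid region. Island count = 1.

1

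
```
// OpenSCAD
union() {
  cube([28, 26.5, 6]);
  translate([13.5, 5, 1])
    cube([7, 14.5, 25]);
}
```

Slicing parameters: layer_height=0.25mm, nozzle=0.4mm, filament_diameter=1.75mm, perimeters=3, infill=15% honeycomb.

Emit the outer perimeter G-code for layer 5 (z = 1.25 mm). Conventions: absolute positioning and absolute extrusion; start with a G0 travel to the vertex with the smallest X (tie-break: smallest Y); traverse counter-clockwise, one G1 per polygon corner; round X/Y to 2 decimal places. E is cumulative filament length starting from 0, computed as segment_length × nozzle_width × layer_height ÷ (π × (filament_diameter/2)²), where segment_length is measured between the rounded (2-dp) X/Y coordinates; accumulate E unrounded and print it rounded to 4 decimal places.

G0 X0.00 Y0.00 Z1.25
G1 X28.00 Y0.00 E1.1641
G1 X28.00 Y26.50 E2.2658
G1 X0.00 Y26.50 E3.4300
G1 X0.00 Y0.00 E4.5317

At z = 1.25 mm: the 28×26.5 cube contributes its full rectangle; the 7×14.5 cube at (13.5, 5) contributes its full rectangle; Combining (union): the 7×14.5 cube at (13.5, 5) lies entirely inside the 28×26.5 cube, so the union is just the 28×26.5 cube — 1 connected region. The outline is a single polygon with 4 vertices. Extrusion per mm of travel: 0.4 × 0.25 / (π × 0.875²) = 0.041575. Accumulating E over each segment gives final E = 4.5317.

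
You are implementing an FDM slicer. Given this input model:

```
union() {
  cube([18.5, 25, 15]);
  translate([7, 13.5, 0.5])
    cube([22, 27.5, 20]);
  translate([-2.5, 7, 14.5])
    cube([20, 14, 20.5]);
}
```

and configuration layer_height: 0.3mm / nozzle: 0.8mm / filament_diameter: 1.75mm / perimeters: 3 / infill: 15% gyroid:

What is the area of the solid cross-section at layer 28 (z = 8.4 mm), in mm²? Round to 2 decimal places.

At z = 8.4 mm: the cube (footprint 18.5×25) is included at this height (area 462.50 mm²); the cube at (7, 13.5) is present — its section is the full 22×27.5 rectangle (area 605.00 mm²); the cube at (-2.5, 7) is not intersected at this z (z outside [14.5, 35]); Combining (union): the regions partially overlap — summed areas 1067.50 mm² minus the doubly-counted overlap 132.25 mm² gives 935.25 mm² — area = 935.25 mm². Overall, the cross-section is a single solid region. Net area = 935.25 mm².

935.25 mm²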